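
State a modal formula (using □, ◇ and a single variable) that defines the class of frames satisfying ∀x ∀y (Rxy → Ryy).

□(□r → r)

The condition is shift-reflexivity. The T□ schema □(□r → r) defines it.
Suppose □(□r→r) is valid. Take Rxy and set V(r)={w : Ryw}. Then at y, □r holds; since □(□r→r) at x, □r→r at y, so r at y, i.e. Ryy.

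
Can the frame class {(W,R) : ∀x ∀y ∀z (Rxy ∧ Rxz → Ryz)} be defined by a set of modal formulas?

The condition is the Euclidean property. A defining modal formula is ◇r → □◇r.

Yes — defined by ◇r → □◇r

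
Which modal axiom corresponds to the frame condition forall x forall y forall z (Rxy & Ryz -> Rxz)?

□s → □□s

A defining formula is □s → □□s (the 4 axiom).
Suppose □s→□□s is valid. Take Rxy, Ryz and set V(s)={w : Rxw}. Then □s at x, so □□s at x, so □s at y, so s at z, i.e. Rxz.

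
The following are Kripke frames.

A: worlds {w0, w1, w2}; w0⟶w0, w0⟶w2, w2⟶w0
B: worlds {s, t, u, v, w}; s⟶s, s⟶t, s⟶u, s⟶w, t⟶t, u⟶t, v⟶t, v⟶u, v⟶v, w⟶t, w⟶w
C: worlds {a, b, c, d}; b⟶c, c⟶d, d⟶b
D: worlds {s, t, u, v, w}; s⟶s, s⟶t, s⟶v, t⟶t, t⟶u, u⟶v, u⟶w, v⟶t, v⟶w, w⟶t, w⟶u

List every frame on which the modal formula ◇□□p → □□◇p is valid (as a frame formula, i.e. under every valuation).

Frame correspondent (Sahlqvist): ∀x ∀y ∀z ((xRy ∧ xR²z) → ∃w (yR²w ∧ zRw)) — i.e. a generalized confluence (Geach) condition.
A: condition met.
B: condition met.
C: condition met.
D: fails — sRv, sR²u but no w* with vR²w* and uRw*.
Valid on: A, B, C.

A, B, C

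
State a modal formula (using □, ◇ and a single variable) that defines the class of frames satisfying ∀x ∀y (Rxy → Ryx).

q → □◇q

A defining formula is q → □◇q (the B axiom).
Suppose q→□◇q is valid. Take Rxy and set V(q)={x}. Then q at x, so □◇q at x, so ◇q at y, so some z with Ryz has q; z=x, i.e. Ryx.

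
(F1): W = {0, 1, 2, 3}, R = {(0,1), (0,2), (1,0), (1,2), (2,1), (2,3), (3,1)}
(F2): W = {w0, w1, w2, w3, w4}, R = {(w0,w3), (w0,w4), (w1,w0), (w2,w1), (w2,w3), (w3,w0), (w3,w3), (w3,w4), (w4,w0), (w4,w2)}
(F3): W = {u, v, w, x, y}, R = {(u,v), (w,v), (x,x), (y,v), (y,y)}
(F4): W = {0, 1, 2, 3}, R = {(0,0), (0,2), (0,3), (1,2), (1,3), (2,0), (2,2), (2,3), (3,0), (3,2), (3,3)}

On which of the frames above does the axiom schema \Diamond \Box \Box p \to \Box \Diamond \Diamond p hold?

This is the axiom for a generalized confluence (Geach) condition; its first-order frame correspondent is \forall x \forall y \forall z ((xRy \wedge xRz) \to \exists w (y R^2 w \wedge z R^2 w)).
(F1): condition met.
(F2): condition met.
(F3): fails — uRv, uRv but no t with vR²t and vR²t.
(F4): condition met.

(F1), (F2), (F4)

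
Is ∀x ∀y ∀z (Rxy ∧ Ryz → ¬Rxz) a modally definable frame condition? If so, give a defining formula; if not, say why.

Any modally definable frame class is closed under surjective bounded morphisms.
The 5-cycle (worlds a,b,c,d,e with a→b→c→d→e→a) is intransitive. Mapping every world to a single reflexive point • is a surjective bounded morphism; the reflexive point is not intransitive (R••∧R•• but R••).
Hence intransitivity is not modally definable.

No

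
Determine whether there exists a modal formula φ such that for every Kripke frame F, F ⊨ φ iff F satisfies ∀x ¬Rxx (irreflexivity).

Any modally definable frame class is closed under surjective bounded morphisms.
The 3-cycle (worlds w0,w1,w2 with w0→w1→w2→w0) is irreflexive, and the map sending every world to a single reflexive point • is a surjective bounded morphism (forth: every edge maps to (•,•); back: every world has a successor). So any modal formula valid on the 3-cycle is also valid on the reflexive point, which is not irreflexive.
Hence irreflexivity is not modally definable.

No — not modally definable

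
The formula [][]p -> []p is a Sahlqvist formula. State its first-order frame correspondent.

This is the C4 axiom.
It corresponds to density: forall x forall y (Rxy -> exists z (Rxz & Rzy)).

density: forall x forall y (Rxy -> exists z (Rxz & Rzy))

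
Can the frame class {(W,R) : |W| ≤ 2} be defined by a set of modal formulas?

Modal frame validity is preserved under disjoint unions.
Any modal formula valid on each of 3 disjoint one-world frames is valid on their disjoint union (validity is preserved under disjoint unions). Each one-world frame has |W|=1≤2, but the union has |W|=3.
So no modal formula (or set of formulas) defines exactly the |W|≤2 frames.

Not modally definable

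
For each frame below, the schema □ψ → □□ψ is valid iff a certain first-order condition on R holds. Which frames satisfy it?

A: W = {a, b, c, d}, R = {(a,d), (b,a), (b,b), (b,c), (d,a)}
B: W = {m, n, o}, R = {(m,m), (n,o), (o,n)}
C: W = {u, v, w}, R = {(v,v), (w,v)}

C

The schema corresponds to transitivity: ∀x ∀y ∀z (Rxy ∧ Ryz → Rxz).
A: fails — Rba and Rad but not Rbd.
B: fails — Rno and Ron but not Rnn.
C: condition met.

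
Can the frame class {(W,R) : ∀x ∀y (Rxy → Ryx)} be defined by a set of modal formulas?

The condition is symmetry. A defining modal formula is p → □◇p.
Suppose p→□◇p is valid. Take Rxy and set V(p)={x}. Then p at x, so □◇p at x, so ◇p at y, so some z with Ryz has p; z=x, i.e. Ryx.

Yes, by p → □◇p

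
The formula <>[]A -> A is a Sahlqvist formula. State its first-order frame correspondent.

This is frame-equivalent to A → □◇A (substitute ¬A for A and contrapose).
Suppose A→□◇A is valid. Take Rxy and set V(A)={x}. Then A at x, so □◇A at x, so ◇A at y, so some z with Ryz has A; z=x, i.e. Ryx.
Conversely, any frame satisfying forall x forall y (Rxy -> Ryx) validates the schema.
So the correspondent is symmetry.

symmetry: forall x forall y (Rxy -> Ryx)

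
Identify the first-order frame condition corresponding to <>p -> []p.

Suppose ◇p→□p is valid. Take Rxy, Rxz and set V(p)={y}. Then ◇p at x, so □p at x, so p at z, i.e. z=y.

partial functionality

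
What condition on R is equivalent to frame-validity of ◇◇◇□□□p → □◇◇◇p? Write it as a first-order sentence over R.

∀x ∀y ∀z ((xR³y ∧ xRz) → ∃w (yR³w ∧ zR³w))

This is a Sahlqvist (Geach-type) schema ◇^3□^3p → □^1◇^3p.
Minimal-valuation argument: fix x; take any y with xR^3y and any z with xR^1z. Set V(p) to the set of worlds R-reachable from y in exactly 3 steps. Then □^3p holds at y, so the antecedent holds at x; validity forces ◇^3p at z, giving a w with zR^3w and yR^3w.
First-order correspondent: ∀x ∀y ∀z ((xR³y ∧ xRz) → ∃w (yR³w ∧ zR³w)).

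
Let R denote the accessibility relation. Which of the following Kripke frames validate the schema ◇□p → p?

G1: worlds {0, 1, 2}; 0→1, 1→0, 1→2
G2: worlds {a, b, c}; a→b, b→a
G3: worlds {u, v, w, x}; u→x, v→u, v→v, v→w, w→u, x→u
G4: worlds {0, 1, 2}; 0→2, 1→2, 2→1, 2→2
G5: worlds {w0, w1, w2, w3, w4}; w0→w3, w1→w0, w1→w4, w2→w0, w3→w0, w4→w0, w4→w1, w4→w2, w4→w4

G2

The schema corresponds to symmetry: ∀x ∀y (Rxy → Ryx).
G1: fails — R12 but not R21.
G2: satisfies the condition.
G3: fails — Rwu but not Ruw.
G4: fails — R02 but not R20.
G5: fails — Rw1w0 but not Rw0w1.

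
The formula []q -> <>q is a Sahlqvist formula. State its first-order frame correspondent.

Suppose □q→◇q is valid. At any x set V(q)=W. Then □q at x, so ◇q at x, so x has a successor.
Conversely, any frame satisfying forall x exists y Rxy validates the schema.
Frame condition: forall x exists y Rxy.

seriality: forall x exists y Rxy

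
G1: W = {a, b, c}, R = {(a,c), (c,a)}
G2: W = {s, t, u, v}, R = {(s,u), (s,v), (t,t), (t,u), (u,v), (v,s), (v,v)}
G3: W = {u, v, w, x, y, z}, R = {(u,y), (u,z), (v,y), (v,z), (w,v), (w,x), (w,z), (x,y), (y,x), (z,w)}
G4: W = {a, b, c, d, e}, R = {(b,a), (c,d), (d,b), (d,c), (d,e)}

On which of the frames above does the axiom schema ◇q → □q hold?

Frame correspondent (Sahlqvist): ∀x ∀y ∀z (Rxy ∧ Rxz → y = z) — i.e. partial functionality.
G1: condition met.
G2: fails — s sees both u and v.
G3: fails — u sees both y and z.
G4: fails — d sees both b and c.

G1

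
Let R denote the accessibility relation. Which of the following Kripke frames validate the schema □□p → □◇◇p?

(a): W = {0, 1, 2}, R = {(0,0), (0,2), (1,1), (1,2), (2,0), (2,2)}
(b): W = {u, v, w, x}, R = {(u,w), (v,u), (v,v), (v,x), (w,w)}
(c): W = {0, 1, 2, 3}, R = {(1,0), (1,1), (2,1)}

This is the axiom for a generalized confluence (Geach) condition; its first-order frame correspondent is ∀x ∀z (xRz → ∃w (xR²w ∧ zR²w)).
(a): condition met.
(b): fails — vRx but no t with vR²t and xR²t.
(c): fails — 1R0 but no w with 1R²w and 0R²w.
Valid on: (a).

(a)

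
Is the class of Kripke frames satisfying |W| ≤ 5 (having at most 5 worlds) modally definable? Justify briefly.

If a class were modally definable it would be closed under disjoint unions (Goldblatt–Thomason).
Any modal formula valid on each of 6 disjoint one-world frames is valid on their disjoint union (validity is preserved under disjoint unions). Each one-world frame has |W|=1≤5, but the union has |W|=6.
Hence having at most 5 worlds is not modally definable.

No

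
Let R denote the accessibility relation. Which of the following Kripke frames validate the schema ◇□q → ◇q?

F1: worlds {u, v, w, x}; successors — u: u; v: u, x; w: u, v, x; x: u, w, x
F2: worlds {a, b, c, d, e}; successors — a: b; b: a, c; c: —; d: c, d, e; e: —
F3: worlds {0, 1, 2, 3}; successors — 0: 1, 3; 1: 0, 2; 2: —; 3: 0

Frame correspondent (Sahlqvist): ∀x ∀y (xRy → ∃w (yRw ∧ xRw)) — i.e. a generalized confluence (Geach) condition.
F1: condition met.
F2: fails — aRb but no w with bRw and aRw.
F3: fails — 0R1 but no w with 1Rw and 0Rw.

F1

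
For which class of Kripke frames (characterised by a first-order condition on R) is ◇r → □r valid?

partial functionality: ∀x ∀y ∀z (Rxy ∧ Rxz → y = z)

This schema is the CD axiom.
It corresponds to partial functionality: ∀x ∀y ∀z (Rxy ∧ Rxz → y = z).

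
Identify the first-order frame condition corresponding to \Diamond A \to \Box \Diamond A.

the Euclidean property: \forall x \forall y \forall z (Rxy \wedge Rxz \to Ryz)

Suppose ◇A→□◇A is valid. Take Rxy, Rxz and set V(A)={y}. Then ◇A at x, so □◇A at x, so ◇A at z, so some w with Rzw has A; w=y, i.e. Rzy. By symmetry of the argument, Ryz.
Conversely, on a frame with the Euclidean property the schema holds at every world under every valuation.
So the correspondent is the Euclidean property.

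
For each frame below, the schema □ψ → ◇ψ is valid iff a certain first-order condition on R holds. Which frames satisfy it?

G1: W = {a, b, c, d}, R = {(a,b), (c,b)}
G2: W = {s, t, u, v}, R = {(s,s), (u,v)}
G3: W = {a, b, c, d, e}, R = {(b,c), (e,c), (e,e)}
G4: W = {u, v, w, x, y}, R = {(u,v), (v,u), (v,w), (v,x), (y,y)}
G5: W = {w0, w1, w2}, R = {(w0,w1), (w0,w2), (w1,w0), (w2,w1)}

Frame correspondent (Sahlqvist): ∀x ∃y Rxy — i.e. seriality.
G1: fails — world b has no successor.
G2: fails — world t has no successor.
G3: fails — world a has no successor.
G4: fails — world w has no successor.
G5: condition met.

G5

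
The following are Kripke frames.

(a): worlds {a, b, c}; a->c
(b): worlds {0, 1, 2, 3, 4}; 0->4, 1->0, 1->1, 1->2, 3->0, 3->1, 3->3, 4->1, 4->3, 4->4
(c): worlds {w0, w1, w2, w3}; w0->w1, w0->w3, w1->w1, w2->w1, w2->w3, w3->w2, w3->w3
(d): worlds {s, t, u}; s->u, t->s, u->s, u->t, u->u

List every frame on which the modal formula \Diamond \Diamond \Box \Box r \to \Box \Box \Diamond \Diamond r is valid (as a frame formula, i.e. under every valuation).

(a), (c), (d)

Frame correspondent (Sahlqvist): \forall x \forall y \forall z ((x R^2 y \wedge x R^2 z) \to \exists w (y R^2 w \wedge z R^2 w)) — i.e. a generalized confluence (Geach) condition.
(a): holds.
(b): fails — 1R²0, 1R²2 but no w with 0R²w and 2R²w.
(c): holds.
(d): holds.
Valid on: (a), (c), (d).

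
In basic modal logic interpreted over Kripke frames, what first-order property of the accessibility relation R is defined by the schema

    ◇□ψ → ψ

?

symmetry: ∀x ∀y (Rxy → Ryx)

This is a form of the B axiom.
It corresponds to symmetry: ∀x ∀y (Rxy → Ryx).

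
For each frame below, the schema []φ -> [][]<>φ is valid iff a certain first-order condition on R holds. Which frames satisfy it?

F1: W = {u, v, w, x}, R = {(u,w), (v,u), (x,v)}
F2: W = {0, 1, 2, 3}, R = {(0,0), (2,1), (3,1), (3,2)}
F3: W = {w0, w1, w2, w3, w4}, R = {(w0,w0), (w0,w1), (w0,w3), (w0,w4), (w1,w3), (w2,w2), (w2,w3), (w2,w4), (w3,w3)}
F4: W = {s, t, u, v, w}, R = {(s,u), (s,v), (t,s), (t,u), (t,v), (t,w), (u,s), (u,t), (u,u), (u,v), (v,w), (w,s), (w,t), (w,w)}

The schema corresponds to a generalized confluence (Geach) condition: forall x forall z (x R^2 z -> exists w (xRw & zRw)).
F1: fails — vR²w but no t with vRt and wRt.
F2: fails — 3R²1 but no w with 3Rw and 1Rw.
F3: fails — w0R²w4 but no w with w0Rw and w4Rw.
F4: fails — sR²v but no w* with sRw* and vRw*.
Valid on no frame.

none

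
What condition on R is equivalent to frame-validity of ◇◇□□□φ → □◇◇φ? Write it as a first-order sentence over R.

This is a Sahlqvist (Geach-type) schema ◇^2□^3φ → □^1◇^2φ.
First-order correspondent: ∀x ∀y ∀z ((xR²y ∧ xRz) → ∃w (yR³w ∧ zR²w)).

∀x ∀y ∀z ((xR²y ∧ xRz) → ∃w (yR³w ∧ zR²w))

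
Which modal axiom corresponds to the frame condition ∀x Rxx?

The condition is reflexivity. The T schema □s → s defines it.

□s → s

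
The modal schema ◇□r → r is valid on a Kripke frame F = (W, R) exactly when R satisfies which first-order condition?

symmetry: ∀x ∀y (Rxy → Ryx)

This is a form of the B axiom.
Its frame correspondent is symmetry — ∀x ∀y (Rxy → Ryx).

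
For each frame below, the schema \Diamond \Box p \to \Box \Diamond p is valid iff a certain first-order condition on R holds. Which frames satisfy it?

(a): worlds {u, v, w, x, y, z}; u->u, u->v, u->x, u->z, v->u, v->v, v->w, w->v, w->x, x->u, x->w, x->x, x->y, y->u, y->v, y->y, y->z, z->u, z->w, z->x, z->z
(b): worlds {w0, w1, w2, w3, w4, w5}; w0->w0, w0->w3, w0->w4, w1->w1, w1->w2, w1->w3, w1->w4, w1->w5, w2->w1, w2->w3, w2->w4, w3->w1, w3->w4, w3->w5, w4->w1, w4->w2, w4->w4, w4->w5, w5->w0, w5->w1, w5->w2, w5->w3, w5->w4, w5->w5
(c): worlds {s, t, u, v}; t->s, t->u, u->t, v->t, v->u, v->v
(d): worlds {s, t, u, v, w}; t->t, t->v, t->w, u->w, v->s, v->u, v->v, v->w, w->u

Frame correspondent (Sahlqvist): \forall x \forall y \forall z (Rxy \wedge Rxz \to \exists w (Ryw \wedge Rzw)) — i.e. convergence.
(a): condition met.
(b): condition met.
(c): fails — Rts and Rts but s and s have no common successor.
(d): fails — Rtw and Rtt but w and t have no common successor.

(a), (b)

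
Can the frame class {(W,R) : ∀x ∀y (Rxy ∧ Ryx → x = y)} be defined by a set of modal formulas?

If a class were modally definable it would be closed under surjective bounded morphisms (Goldblatt–Thomason).
The 4-cycle (worlds 0,1,2,3 with 0→1→2→3→0) is antisymmetric. Sending even-indexed worlds to • and odd-indexed worlds to ∘ is a surjective bounded morphism onto the two-world frame with •↔∘, which is not antisymmetric.
Hence antisymmetry is not modally definable.

Not modally definable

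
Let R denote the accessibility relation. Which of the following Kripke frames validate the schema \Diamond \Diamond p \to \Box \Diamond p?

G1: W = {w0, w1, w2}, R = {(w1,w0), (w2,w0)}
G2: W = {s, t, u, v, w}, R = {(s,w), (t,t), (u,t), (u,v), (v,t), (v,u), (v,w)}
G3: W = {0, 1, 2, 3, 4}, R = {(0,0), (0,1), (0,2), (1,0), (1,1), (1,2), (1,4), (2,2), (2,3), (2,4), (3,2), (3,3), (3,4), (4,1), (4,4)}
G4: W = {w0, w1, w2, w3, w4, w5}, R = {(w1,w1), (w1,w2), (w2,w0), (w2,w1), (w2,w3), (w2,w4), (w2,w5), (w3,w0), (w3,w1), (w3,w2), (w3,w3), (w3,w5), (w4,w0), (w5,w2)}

G1

This is the axiom for a generalized confluence (Geach) condition; its first-order frame correspondent is \forall x \forall y \forall z ((x R^2 y \wedge xRz) \to \exists w (y = w \wedge zRw)).
G1: holds.
G2: fails — uR²u, uRt but no w* with u=w* and tRw*.
G3: fails — 0R²0, 0R2 but no w with 0=w and 2Rw.
G4: fails — w1R²w0, w1Rw1 but no w with w0=w and w1Rw.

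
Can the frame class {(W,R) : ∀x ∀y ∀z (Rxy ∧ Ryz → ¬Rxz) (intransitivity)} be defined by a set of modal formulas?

No — not modally definable

Modal frame validity is preserved under surjective bounded morphisms.
The 7-cycle (worlds s,t,u,v,w,x,y with s→t→u→v→w→x→y→s) is intransitive. Mapping every world to a single reflexive point • is a surjective bounded morphism; the reflexive point is not intransitive (R••∧R•• but R••).
Hence intransitivity is not modally definable.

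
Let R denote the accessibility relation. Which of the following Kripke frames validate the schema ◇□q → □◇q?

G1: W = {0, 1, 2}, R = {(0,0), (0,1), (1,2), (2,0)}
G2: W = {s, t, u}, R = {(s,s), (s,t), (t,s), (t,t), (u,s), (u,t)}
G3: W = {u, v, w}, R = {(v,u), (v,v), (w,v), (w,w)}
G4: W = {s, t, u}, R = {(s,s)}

G2, G4

This is the axiom for convergence; its first-order frame correspondent is ∀x ∀y ∀z (Rxy ∧ Rxz → ∃w (Ryw ∧ Rzw)).
G1: fails — R00 and R01 but 0 and 1 have no common successor.
G2: holds.
G3: fails — Rvu and Rvu but u and u have no common successor.
G4: holds.
Valid on: G2, G4.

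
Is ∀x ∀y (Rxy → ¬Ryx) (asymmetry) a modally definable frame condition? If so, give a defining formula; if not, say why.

Not modally definable

Modal frame validity is preserved under surjective bounded morphisms.
The 4-cycle (worlds w0,w1,w2,w3 with w0→w1→w2→w3→w0) is asymmetric. Mapping every world to a single reflexive point • is a surjective bounded morphism, and the reflexive point is not asymmetric (R•• but asymmetry requires ¬R••).
So no modal formula (or set of formulas) defines exactly the asymmetric frames.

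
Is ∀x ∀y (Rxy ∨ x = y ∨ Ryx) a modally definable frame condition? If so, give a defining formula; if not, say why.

Modal frame validity is preserved under disjoint unions.
Take 4 disjoint single-world reflexive frames: each is trivially connected, but their disjoint union has 4 worlds with no edge between distinct components, so it is not connected.
Hence connectedness of R is not modally definable.

Not definable by any modal formula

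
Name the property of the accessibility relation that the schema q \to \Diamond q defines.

Equivalently (dual form): □q → q.
Suppose □q→q is valid. At any x set V(q)={w : Rxw}. Then □q holds at x, so q holds at x, i.e. Rxx.
Conversely, any frame satisfying \forall x Rxx validates the schema.
So the correspondent is reflexivity.

reflexivity: \forall x Rxx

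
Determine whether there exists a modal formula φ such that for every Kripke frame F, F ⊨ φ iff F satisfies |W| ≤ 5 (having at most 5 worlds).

Modal frame validity is preserved under disjoint unions.
Any modal formula valid on each of 6 disjoint one-world frames is valid on their disjoint union (validity is preserved under disjoint unions). Each one-world frame has |W|=1≤5, but the union has |W|=6.
Hence having at most 5 worlds is not modally definable.

No — not modally definable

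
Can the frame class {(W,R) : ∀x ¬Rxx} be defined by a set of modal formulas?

No — not modally definable

Modal frame validity is preserved under surjective bounded morphisms.
The 2-cycle (worlds 0,1 with 0→1→0) is irreflexive, and the map sending every world to a single reflexive point • is a surjective bounded morphism (forth: every edge maps to (•,•); back: every world has a successor). So any modal formula valid on the 2-cycle is also valid on the reflexive point, which is not irreflexive.
Hence irreflexivity is not modally definable.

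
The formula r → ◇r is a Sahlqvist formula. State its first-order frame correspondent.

This is frame-equivalent to □r → r (substitute ¬r for r and contrapose).
Suppose □r→r is valid. At any x set V(r)={w : Rxw}. Then □r holds at x, so r holds at x, i.e. Rxx.

Reflexivity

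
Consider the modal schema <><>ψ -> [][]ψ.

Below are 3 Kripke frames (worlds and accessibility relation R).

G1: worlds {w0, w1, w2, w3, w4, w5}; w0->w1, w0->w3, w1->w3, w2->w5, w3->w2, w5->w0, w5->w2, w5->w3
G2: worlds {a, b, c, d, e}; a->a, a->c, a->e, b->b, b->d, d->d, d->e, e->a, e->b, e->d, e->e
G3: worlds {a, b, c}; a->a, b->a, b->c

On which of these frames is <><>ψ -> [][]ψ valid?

G3

Frame correspondent (Sahlqvist): forall x forall y forall z ((x R^2 y & x R^2 z) -> exists w (y = w & z = w)) — i.e. a generalized confluence (Geach) condition.
G1: fails — w0R²w2, w0R²w3 but w2 ≠ w3.
G2: fails — aR²a, aR²b but a ≠ b.
G3: condition met.
Valid on: G3.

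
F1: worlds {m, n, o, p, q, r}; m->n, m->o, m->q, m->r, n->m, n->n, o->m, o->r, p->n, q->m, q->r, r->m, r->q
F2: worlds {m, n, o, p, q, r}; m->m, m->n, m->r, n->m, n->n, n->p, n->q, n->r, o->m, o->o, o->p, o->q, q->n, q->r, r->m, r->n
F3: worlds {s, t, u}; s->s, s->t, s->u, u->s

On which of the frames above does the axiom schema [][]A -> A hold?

The schema corresponds to a generalized confluence (Geach) condition: forall x exists w (x R^2 w & x = w).
F1: fails — at p but no w with pR²w and p=w.
F2: fails — at p but no w with pR²w and p=w.
F3: fails — at t but no w with tR²w and t=w.

none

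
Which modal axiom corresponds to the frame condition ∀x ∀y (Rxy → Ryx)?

p → □◇p

A defining formula is p → □◇p (the B axiom).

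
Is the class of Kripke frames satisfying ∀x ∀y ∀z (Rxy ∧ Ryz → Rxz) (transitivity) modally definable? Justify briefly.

Definable; □p → □□p defines it

The condition is transitivity. A defining modal formula is □p → □□p.
Suppose □p→□□p is valid. Take Rxy, Ryz and set V(p)={w : Rxw}. Then □p at x, so □□p at x, so □p at y, so p at z, i.e. Rxz.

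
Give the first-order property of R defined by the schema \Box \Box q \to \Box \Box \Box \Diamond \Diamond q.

This is a Sahlqvist (Geach-type) schema ◇^0□^2q → □^3◇^2q.
First-order correspondent: \forall x \forall z (x R^3 z \to \exists w (x R^2 w \wedge z R^2 w)).

\forall x \forall z (x R^3 z \to \exists w (x R^2 w \wedge z R^2 w))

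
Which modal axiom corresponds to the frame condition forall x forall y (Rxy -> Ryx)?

The condition is symmetry. The B schema p → □◇p defines it.

p → □◇p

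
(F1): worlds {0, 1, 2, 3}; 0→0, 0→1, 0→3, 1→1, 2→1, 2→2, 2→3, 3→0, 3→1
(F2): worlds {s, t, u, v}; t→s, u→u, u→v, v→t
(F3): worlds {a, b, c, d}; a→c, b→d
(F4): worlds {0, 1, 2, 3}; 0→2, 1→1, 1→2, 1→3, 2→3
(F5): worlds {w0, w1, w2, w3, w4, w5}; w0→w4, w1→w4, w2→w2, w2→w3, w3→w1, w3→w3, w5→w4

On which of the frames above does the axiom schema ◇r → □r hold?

(F3)

This is the axiom for partial functionality; its first-order frame correspondent is ∀x ∀y ∀z (Rxy ∧ Rxz → y = z).
(F1): fails — 0 sees both 0 and 1.
(F2): fails — u sees both u and v.
(F3): satisfies the condition.
(F4): fails — 1 sees both 1 and 2.
(F5): fails — w2 sees both w2 and w3.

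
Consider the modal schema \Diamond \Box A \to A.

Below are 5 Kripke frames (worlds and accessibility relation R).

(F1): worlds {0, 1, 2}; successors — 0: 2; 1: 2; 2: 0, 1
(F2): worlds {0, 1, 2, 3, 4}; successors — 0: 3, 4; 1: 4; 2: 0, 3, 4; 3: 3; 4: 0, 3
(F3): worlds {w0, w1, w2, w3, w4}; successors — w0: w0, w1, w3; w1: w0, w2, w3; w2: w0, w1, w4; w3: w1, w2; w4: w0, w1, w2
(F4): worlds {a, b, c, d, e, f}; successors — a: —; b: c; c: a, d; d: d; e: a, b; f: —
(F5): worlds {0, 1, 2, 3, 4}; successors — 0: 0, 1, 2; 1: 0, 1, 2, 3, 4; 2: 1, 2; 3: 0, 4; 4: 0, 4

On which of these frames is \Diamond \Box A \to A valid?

(F1)

The schema corresponds to symmetry: \forall x \forall y (Rxy \to Ryx).
(F1): ✓.
(F2): fails — R43 but not R34.
(F3): fails — Rw3w2 but not Rw2w3.
(F4): fails — Rbc but not Rcb.
(F5): fails — R34 but not R43.
Valid on: (F1).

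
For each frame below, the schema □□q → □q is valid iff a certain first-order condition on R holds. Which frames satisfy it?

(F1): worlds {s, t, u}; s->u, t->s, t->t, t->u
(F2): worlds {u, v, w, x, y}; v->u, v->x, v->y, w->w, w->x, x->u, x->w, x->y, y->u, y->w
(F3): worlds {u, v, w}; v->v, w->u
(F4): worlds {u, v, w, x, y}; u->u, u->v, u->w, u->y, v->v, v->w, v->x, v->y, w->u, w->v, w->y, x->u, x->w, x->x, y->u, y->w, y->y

(F4)

Frame correspondent (Sahlqvist): ∀x ∀y (Rxy → ∃z (Rxz ∧ Rzy)) — i.e. density.
(F1): fails — Rsu but no z with Rsz and Rzu.
(F2): fails — Rvx but no z with Rvz and Rzx.
(F3): fails — Rwu but no z with Rwz and Rzu.
(F4): satisfies the condition.
Valid on: (F4).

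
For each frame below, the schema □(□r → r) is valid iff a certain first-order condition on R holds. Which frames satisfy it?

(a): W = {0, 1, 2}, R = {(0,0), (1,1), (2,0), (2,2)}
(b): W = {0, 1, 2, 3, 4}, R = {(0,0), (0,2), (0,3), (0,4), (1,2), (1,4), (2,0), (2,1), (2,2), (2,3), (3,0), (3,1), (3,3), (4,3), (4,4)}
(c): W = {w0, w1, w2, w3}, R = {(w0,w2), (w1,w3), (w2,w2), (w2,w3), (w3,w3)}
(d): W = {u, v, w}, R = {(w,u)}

(a), (c)

Frame correspondent (Sahlqvist): ∀x ∀y (Rxy → Ryy) — i.e. shift-reflexivity.
(a): ✓.
(b): fails — R31 but not R11.
(c): ✓.
(d): fails — Rwu but not Ruu.
Valid on: (a), (c).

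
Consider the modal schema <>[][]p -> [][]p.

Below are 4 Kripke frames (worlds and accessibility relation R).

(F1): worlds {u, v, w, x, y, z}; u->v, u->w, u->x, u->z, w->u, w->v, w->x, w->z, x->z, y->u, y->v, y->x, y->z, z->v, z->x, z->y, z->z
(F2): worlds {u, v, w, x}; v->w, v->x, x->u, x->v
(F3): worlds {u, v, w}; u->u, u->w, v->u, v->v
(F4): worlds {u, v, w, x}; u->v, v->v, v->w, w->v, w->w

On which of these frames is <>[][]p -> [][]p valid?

(F4)

Frame correspondent (Sahlqvist): forall x forall y forall z ((xRy & x R^2 z) -> exists w (y R^2 w & z = w)) — i.e. a generalized confluence (Geach) condition.
(F1): fails — uRv, uR²u but no t with vR²t and u=t.
(F2): fails — vRw, vR²u but no t with wR²t and u=t.
(F3): fails — uRw, uR²u but no t with wR²t and u=t.
(F4): ✓.
Valid on: (F4).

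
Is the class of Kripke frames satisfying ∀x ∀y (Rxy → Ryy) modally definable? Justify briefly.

This is a Sahlqvist condition; the T□ axiom □(□r → r) defines it.
Suppose □(□r→r) is valid. Take Rxy and set V(r)={w : Ryw}. Then at y, □r holds; since □(□r→r) at x, □r→r at y, so r at y, i.e. Ryy.

Definable; □(□r → r) defines it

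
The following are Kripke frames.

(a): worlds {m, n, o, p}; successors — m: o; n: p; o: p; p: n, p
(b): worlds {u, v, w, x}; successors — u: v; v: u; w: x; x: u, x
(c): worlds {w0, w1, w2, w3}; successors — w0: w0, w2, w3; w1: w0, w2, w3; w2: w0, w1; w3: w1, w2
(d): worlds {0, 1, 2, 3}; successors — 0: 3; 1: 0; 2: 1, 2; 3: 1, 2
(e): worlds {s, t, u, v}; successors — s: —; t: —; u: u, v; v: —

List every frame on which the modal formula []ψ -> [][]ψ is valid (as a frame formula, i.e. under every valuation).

(e)

This is the axiom for transitivity; its first-order frame correspondent is forall x forall y forall z (Rxy & Ryz -> Rxz).
(a): fails — Rop and Rpn but not Ron.
(b): fails — Ruv and Rvu but not Ruu.
(c): fails — Rw1w2 and Rw2w1 but not Rw1w1.
(d): fails — R10 and R03 but not R13.
(e): ✓.
Valid on: (e).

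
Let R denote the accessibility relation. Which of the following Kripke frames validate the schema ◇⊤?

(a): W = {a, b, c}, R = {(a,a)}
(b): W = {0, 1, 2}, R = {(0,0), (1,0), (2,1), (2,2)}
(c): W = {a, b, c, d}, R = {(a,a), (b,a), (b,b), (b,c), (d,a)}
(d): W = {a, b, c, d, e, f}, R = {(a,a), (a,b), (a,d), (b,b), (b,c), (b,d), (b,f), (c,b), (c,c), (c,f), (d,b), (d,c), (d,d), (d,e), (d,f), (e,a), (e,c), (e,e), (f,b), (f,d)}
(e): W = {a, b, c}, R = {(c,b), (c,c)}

(b), (d)

The schema corresponds to seriality: ∀x ∃y Rxy.
(a): fails — world b has no successor.
(b): ✓.
(c): fails — world c has no successor.
(d): ✓.
(e): fails — world a has no successor.
Valid on: (b), (d).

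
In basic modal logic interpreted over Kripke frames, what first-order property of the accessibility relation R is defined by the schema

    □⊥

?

emptiness of R: ∀x ∀y ¬Rxy

□⊥ is valid iff no world has any successor (otherwise □⊥ fails at any world with one).
Conversely, any frame satisfying ∀x ∀y ¬Rxy validates the schema.
So the correspondent is emptiness of R.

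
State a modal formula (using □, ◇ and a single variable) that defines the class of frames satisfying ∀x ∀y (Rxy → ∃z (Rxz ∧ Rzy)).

□□s → □s

A defining formula is □□s → □s (the C4 axiom).
Suppose □□s→□s is valid. Take Rxy and set V(s)={w : xR²w}. Then □□s at x, so □s at x, so s at y, i.e. ∃z(Rxz∧Rzy).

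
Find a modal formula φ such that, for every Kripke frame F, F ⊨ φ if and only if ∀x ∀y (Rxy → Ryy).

□(□r → r)

This is shift-reflexivity; the standard corresponding axiom is T□: □(□r → r).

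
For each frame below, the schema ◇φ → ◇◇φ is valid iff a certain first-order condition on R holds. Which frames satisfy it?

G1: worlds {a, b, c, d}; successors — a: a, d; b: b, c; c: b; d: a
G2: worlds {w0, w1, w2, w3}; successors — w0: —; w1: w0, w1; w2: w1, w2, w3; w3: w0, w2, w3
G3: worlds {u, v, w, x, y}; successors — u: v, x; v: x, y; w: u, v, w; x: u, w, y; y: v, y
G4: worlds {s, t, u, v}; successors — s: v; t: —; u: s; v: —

G1, G2

Frame correspondent (Sahlqvist): ∀x ∀y (xRy → ∃w (y = w ∧ xR²w)) — i.e. a generalized confluence (Geach) condition.
G1: ✓.
G2: ✓.
G3: fails — uRv but no t with v=t and uR²t.
G4: fails — sRv but no w with v=w and sR²w.
Valid on: G1, G2.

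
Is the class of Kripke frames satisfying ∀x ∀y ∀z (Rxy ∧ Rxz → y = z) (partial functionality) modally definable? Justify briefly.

This is a Sahlqvist condition; the CD axiom ◇p → □p defines it.
Suppose ◇p→□p is valid. Take Rxy, Rxz and set V(p)={y}. Then ◇p at x, so □p at x, so p at z, i.e. z=y.

Definable; ◇p → □p defines it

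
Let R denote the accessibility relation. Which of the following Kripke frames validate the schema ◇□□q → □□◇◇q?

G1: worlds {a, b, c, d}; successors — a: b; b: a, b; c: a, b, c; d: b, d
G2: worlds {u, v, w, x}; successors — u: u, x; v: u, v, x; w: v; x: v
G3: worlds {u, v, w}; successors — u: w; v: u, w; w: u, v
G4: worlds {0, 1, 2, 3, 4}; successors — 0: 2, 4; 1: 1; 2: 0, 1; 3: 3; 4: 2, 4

G1, G2, G3, G4

Frame correspondent (Sahlqvist): ∀x ∀y ∀z ((xRy ∧ xR²z) → ∃w (yR²w ∧ zR²w)) — i.e. a generalized confluence (Geach) condition.
G1: condition met.
G2: condition met.
G3: condition met.
G4: condition met.
Valid on: G1, G2, G3, G4.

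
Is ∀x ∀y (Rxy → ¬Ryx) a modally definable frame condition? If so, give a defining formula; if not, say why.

If a class were modally definable it would be closed under surjective bounded morphisms (Goldblatt–Thomason).
The 5-cycle (worlds w0,w1,w2,w3,w4 with w0→w1→w2→w3→w4→w0) is asymmetric. Mapping every world to a single reflexive point • is a surjective bounded morphism, and the reflexive point is not asymmetric (R•• but asymmetry requires ¬R••).
So no modal formula (or set of formulas) defines exactly the asymmetric frames.

No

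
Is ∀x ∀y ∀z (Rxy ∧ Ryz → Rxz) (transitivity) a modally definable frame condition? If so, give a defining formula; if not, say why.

Yes: it is transitivity, defined by the 4 schema □p → □□p.
Suppose □p→□□p is valid. Take Rxy, Ryz and set V(p)={w : Rxw}. Then □p at x, so □□p at x, so □p at y, so p at z, i.e. Rxz.

Yes, by □p → □□p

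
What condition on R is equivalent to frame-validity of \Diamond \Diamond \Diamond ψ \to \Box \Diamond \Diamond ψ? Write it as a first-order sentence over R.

This is a Sahlqvist (Geach-type) schema ◇^3□^0ψ → □^1◇^2ψ.
First-order correspondent: \forall x \forall y \forall z ((x R^3 y \wedge xRz) \to \exists w (y = w \wedge z R^2 w)).

\forall x \forall y \forall z ((x R^3 y \wedge xRz) \to \exists w (y = w \wedge z R^2 w))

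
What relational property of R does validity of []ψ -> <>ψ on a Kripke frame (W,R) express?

seriality

This schema is the D axiom.
It corresponds to seriality: forall x exists y Rxy.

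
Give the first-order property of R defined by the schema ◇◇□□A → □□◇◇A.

∀x ∀y ∀z ((xR²y ∧ xR²z) → ∃w (yR²w ∧ zR²w))

This is a Sahlqvist (Geach-type) schema ◇^2□^2A → □^2◇^2A.
First-order correspondent: ∀x ∀y ∀z ((xR²y ∧ xR²z) → ∃w (yR²w ∧ zR²w)).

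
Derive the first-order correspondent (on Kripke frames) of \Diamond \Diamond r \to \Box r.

\forall x \forall y \forall z ((x R^2 y \wedge xRz) \to \exists w (y = w \wedge z = w))

This is a Sahlqvist (Geach-type) schema ◇^2□^0r → □^1◇^0r.
Minimal-valuation argument: fix x; take any y with xR^2y and any z with xR^1z. Set V(r) to the set of worlds R-reachable from y in exactly 0 steps. Then □^0r holds at y, so the antecedent holds at x; validity forces ◇^0r at z, giving a w with zR^0w and yR^0w.
First-order correspondent: \forall x \forall y \forall z ((x R^2 y \wedge xRz) \to \exists w (y = w \wedge z = w)).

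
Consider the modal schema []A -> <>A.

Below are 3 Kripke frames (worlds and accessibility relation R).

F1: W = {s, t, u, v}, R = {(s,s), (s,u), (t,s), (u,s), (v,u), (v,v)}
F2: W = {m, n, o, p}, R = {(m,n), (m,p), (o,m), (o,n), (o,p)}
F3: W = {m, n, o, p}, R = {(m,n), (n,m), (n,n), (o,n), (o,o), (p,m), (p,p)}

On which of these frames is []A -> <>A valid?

F1, F3

This is the axiom for seriality; its first-order frame correspondent is forall x exists y Rxy.
F1: holds.
F2: fails — world n has no successor.
F3: holds.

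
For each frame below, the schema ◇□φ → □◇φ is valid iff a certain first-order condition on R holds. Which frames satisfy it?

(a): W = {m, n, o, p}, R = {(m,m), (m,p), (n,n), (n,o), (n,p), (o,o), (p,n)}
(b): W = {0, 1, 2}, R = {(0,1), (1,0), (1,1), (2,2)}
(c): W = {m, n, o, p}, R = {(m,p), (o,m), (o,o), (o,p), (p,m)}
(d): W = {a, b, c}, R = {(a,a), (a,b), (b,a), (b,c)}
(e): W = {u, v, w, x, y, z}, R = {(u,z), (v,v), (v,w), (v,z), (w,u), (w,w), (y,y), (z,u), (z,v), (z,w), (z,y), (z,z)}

(b)

This is the axiom for convergence; its first-order frame correspondent is ∀x ∀y ∀z (Rxy ∧ Rxz → ∃w (Ryw ∧ Rzw)).
(a): fails — Rmm and Rmp but m and p have no common successor.
(b): condition met.
(c): fails — Rom and Rop but m and p have no common successor.
(d): fails — Rba and Rbc but a and c have no common successor.
(e): fails — Rww and Rwu but w and u have no common successor.
Valid on: (b).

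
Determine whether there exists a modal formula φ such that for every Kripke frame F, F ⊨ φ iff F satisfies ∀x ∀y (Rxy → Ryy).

This is a Sahlqvist condition; the T□ axiom □(□p → p) defines it.
Suppose □(□p→p) is valid. Take Rxy and set V(p)={w : Ryw}. Then at y, □p holds; since □(□p→p) at x, □p→p at y, so p at y, i.e. Ryy.

Definable; □(□p → p) defines it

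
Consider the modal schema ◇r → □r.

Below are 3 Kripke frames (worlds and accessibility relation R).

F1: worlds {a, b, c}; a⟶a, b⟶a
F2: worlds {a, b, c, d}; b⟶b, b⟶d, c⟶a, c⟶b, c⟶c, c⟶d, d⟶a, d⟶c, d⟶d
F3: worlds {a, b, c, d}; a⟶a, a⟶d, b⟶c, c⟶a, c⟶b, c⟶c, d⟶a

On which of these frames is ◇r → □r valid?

This is the axiom for partial functionality; its first-order frame correspondent is ∀x ∀y ∀z (Rxy ∧ Rxz → y = z).
F1: holds.
F2: fails — b sees both b and d.
F3: fails — a sees both a and d.
Valid on: F1.

F1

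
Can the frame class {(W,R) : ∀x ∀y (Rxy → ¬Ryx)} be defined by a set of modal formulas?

Not modally definable

Any modally definable frame class is closed under surjective bounded morphisms.
The 3-cycle (worlds w0,w1,w2 with w0→w1→w2→w0) is asymmetric. Mapping every world to a single reflexive point • is a surjective bounded morphism, and the reflexive point is not asymmetric (R•• but asymmetry requires ¬R••).
So the class is not modally definable.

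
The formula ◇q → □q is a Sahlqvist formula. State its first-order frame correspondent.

partial functionality: ∀x ∀y ∀z (Rxy ∧ Rxz → y = z)

This is the CD axiom.
Its frame correspondent is partial functionality — ∀x ∀y ∀z (Rxy ∧ Rxz → y = z).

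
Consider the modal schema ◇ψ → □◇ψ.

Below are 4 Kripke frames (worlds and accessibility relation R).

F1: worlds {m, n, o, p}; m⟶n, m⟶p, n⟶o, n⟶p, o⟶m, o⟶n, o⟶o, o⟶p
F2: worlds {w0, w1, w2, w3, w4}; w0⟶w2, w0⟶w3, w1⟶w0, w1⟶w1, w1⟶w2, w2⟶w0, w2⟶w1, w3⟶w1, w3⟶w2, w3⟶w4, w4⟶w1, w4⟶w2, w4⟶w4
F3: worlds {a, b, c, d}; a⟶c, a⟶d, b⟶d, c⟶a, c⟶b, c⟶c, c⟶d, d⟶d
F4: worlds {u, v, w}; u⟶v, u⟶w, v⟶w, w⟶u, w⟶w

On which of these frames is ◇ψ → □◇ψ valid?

The schema corresponds to the Euclidean property: ∀x ∀y ∀z (Rxy ∧ Rxz → Ryz).
F1: fails — Rmn and Rmn but not Rnn.
F2: fails — Rw0w2 and Rw0w2 but not Rw2w2.
F3: fails — Rad and Rac but not Rdc.
F4: fails — Ruv and Ruv but not Rvv.

none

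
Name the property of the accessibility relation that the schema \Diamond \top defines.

◇⊤ holds at w iff w has a successor, so frame-validity of ◇⊤ is exactly seriality. Equivalently via □φ → ◇φ:
Suppose □φ→◇φ is valid. At any x set V(φ)=W. Then □φ at x, so ◇φ at x, so x has a successor.
Conversely, on a frame with seriality the schema holds at every world under every valuation.
Frame condition: \forall x \exists y Rxy.

seriality: \forall x \exists y Rxy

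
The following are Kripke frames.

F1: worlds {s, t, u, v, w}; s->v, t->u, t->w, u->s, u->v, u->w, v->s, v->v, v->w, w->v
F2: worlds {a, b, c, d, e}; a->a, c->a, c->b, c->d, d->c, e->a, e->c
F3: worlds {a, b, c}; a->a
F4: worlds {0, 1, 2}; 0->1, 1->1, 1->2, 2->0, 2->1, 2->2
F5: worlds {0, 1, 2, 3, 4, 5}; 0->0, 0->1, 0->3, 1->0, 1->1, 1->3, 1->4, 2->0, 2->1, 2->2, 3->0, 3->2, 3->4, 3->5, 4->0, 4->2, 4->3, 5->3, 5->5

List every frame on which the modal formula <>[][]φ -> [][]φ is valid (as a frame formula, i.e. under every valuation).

F1, F3

This is the axiom for a generalized confluence (Geach) condition; its first-order frame correspondent is forall x forall y forall z ((xRy & x R^2 z) -> exists w (y R^2 w & z = w)).
F1: condition met.
F2: fails — cRa, cR²c but no w with aR²w and c=w.
F3: condition met.
F4: fails — 2R0, 2R²0 but no w with 0R²w and 0=w.
F5: fails — 0R3, 0R²4 but no w with 3R²w and 4=w.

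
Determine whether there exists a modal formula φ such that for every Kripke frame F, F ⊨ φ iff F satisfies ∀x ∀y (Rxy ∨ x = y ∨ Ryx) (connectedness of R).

If a class were modally definable it would be closed under disjoint unions (Goldblatt–Thomason).
Take 2 disjoint single-world reflexive frames: each is trivially connected, but their disjoint union has 2 worlds with no edge between distinct components, so it is not connected.
So no modal formula (or set of formulas) defines exactly the connected frames.

No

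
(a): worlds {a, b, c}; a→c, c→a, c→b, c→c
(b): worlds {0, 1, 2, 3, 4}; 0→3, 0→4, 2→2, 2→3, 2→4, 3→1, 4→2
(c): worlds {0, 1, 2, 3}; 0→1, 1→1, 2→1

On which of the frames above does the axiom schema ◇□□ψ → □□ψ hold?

(c)

The schema corresponds to a generalized confluence (Geach) condition: ∀x ∀y ∀z ((xRy ∧ xR²z) → ∃w (yR²w ∧ z = w)).
(a): fails — cRb, cR²a but no w with bR²w and a=w.
(b): fails — 0R3, 0R²1 but no w with 3R²w and 1=w.
(c): holds.
Valid on: (c).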